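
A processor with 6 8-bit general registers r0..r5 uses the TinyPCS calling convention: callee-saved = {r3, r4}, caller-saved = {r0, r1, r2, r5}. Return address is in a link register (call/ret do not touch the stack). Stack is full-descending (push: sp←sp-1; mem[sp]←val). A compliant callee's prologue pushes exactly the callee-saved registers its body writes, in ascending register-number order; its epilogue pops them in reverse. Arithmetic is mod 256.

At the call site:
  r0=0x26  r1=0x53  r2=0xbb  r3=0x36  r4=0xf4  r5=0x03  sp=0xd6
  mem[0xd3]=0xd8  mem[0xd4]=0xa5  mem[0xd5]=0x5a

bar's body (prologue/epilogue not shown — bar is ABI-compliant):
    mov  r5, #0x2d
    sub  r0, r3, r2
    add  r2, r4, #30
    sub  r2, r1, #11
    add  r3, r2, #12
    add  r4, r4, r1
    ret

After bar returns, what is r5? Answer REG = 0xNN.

prologue: push r3 -> mem[0xd5]=0x36, sp=0xd5
prologue: push r4 -> mem[0xd4]=0xf4, sp=0xd4
body[0] mov  r5, #0x2d -> r5=0x2d
body[1] sub  r0, r3, r2 -> r0=0x7b
body[2] add  r2, r4, #30 -> r2=0x12
body[3] sub  r2, r1, #11 -> r2=0x48
body[4] add  r3, r2, #12 -> r3=0x54
body[5] add  r4, r4, r1 -> r4=0x47
epilogue: pop r4=0xf4, sp=0xd5
epilogue: pop r3=0x36, sp=0xd6
r5 is caller-saved -> body value

REG = 0x2d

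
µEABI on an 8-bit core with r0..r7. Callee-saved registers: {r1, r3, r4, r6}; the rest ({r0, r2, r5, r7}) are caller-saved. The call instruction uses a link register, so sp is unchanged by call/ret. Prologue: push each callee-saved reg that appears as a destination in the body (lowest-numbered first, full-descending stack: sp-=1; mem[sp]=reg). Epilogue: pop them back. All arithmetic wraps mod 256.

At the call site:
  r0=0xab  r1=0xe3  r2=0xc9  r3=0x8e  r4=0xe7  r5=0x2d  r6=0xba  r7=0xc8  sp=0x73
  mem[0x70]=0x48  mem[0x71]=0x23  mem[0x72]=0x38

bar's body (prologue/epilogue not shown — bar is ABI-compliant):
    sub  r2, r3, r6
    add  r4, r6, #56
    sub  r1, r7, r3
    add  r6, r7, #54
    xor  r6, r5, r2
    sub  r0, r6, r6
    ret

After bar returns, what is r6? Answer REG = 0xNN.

REG = 0xba

prologue: push r1 -> mem[0x72]=0xe3, sp=0x72
prologue: push r4 -> mem[0x71]=0xe7, sp=0x71
prologue: push r6 -> mem[0x70]=0xba, sp=0x70
body[0] sub  r2, r3, r6 -> r2=0xd4
body[1] add  r4, r6, #56 -> r4=0xf2
body[2] sub  r1, r7, r3 -> r1=0x3a
body[3] add  r6, r7, #54 -> r6=0xfe
body[4] xor  r6, r5, r2 -> r6=0xf9
body[5] sub  r0, r6, r6 -> r0=0x00
epilogue: pop r6=0xba, sp=0x71
epilogue: pop r4=0xe7, sp=0x72
epilogue: pop r1=0xe3, sp=0x73
r6 is callee-saved -> restored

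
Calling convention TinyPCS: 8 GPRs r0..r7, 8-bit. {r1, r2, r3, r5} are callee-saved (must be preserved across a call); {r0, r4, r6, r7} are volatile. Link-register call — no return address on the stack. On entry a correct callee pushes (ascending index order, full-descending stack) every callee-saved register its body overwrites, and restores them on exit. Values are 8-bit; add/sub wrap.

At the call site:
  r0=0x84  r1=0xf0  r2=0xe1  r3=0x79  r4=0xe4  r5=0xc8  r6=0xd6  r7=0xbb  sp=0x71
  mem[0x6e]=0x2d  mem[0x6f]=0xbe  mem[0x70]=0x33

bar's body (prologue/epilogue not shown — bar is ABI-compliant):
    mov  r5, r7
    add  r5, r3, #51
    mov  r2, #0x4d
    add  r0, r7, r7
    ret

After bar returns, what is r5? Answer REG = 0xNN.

REG = 0xc8

prologue: push r2 → mem[0x70]=0xe1, sp=0x70
prologue: push r5 → mem[0x6f]=0xc8, sp=0x6f
body[0] mov  r5, r7 → r5=0xbb
body[1] add  r5, r3, #51 → r5=0xac
body[2] mov  r2, #0x4d → r2=0x4d
body[3] add  r0, r7, r7 → r0=0x76
epilogue: pop r5=0xc8, sp=0x70
epilogue: pop r2=0xe1, sp=0x71
r5 is callee-saved → restored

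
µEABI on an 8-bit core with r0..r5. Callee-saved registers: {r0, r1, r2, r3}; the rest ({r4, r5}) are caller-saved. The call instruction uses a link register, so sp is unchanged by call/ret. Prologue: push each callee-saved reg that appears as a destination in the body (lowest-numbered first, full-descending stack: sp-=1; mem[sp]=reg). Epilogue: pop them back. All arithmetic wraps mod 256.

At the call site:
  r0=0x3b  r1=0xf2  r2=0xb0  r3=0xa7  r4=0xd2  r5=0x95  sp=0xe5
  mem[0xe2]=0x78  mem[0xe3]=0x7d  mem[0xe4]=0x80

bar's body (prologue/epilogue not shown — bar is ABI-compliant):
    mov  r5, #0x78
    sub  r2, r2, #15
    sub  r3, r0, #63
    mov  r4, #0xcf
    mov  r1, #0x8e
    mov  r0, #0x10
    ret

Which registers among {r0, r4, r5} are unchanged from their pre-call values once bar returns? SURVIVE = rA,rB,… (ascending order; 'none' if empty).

SURVIVE = r0

prologue: push r0 → mem[0xe4]=0x3b, sp=0xe4
prologue: push r1 → mem[0xe3]=0xf2, sp=0xe3
prologue: push r2 → mem[0xe2]=0xb0, sp=0xe2
prologue: push r3 → mem[0xe1]=0xa7, sp=0xe1
body[0] mov  r5, #0x78 → r5=0x78
body[1] sub  r2, r2, #15 → r2=0xa1
body[2] sub  r3, r0, #63 → r3=0xfc
body[3] mov  r4, #0xcf → r4=0xcf
body[4] mov  r1, #0x8e → r1=0x8e
body[5] mov  r0, #0x10 → r0=0x10
epilogue: pop r3=0xa7, sp=0xe2
epilogue: pop r2=0xb0, sp=0xe3
epilogue: pop r1=0xf2, sp=0xe4
epilogue: pop r0=0x3b, sp=0xe5
r0: callee-saved, written=True
r4: caller-saved, written=True
r5: caller-saved, written=True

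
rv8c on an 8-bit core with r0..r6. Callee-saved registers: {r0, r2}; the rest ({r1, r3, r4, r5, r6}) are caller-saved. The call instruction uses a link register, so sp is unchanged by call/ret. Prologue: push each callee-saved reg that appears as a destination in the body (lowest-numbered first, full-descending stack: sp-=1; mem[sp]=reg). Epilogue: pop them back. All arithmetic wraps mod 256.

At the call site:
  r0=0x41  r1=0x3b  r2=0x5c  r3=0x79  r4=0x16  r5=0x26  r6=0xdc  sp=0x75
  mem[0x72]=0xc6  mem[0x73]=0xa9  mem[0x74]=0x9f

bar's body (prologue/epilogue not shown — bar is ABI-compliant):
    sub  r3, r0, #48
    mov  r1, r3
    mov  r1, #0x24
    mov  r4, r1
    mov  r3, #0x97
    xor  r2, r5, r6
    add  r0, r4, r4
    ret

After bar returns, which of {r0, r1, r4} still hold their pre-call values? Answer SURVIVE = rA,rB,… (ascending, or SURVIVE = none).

prologue: push r0 -> mem[0x74]=0x41, sp=0x74
prologue: push r2 -> mem[0x73]=0x5c, sp=0x73
body[0] sub  r3, r0, #48 -> r3=0x11
body[1] mov  r1, r3 -> r1=0x11
body[2] mov  r1, #0x24 -> r1=0x24
body[3] mov  r4, r1 -> r4=0x24
body[4] mov  r3, #0x97 -> r3=0x97
body[5] xor  r2, r5, r6 -> r2=0xfa
body[6] add  r0, r4, r4 -> r0=0x48
epilogue: pop r2=0x5c, sp=0x74
epilogue: pop r0=0x41, sp=0x75
r0: callee-saved, written=True
r1: caller-saved, written=True
r4: caller-saved, written=True

SURVIVE = r0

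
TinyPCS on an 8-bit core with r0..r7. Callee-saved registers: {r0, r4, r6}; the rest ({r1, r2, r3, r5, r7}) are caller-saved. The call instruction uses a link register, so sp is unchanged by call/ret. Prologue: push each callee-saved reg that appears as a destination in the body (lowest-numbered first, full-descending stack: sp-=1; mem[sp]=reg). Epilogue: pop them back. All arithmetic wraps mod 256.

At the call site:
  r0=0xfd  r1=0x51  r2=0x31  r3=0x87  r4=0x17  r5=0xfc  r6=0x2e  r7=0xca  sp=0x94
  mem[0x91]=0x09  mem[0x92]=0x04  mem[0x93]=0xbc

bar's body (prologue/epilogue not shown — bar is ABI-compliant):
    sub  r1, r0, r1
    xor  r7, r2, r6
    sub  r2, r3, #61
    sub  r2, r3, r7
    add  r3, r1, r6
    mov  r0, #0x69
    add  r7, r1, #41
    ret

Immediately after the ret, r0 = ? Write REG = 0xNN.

REG = 0xfd

prologue: push r0 -> mem[0x93]=0xfd, sp=0x93
body[0] sub  r1, r0, r1 -> r1=0xac
body[1] xor  r7, r2, r6 -> r7=0x1f
body[2] sub  r2, r3, #61 -> r2=0x4a
body[3] sub  r2, r3, r7 -> r2=0x68
body[4] add  r3, r1, r6 -> r3=0xda
body[5] mov  r0, #0x69 -> r0=0x69
body[6] add  r7, r1, #41 -> r7=0xd5
epilogue: pop r0=0xfd, sp=0x94
r0 is callee-saved -> restored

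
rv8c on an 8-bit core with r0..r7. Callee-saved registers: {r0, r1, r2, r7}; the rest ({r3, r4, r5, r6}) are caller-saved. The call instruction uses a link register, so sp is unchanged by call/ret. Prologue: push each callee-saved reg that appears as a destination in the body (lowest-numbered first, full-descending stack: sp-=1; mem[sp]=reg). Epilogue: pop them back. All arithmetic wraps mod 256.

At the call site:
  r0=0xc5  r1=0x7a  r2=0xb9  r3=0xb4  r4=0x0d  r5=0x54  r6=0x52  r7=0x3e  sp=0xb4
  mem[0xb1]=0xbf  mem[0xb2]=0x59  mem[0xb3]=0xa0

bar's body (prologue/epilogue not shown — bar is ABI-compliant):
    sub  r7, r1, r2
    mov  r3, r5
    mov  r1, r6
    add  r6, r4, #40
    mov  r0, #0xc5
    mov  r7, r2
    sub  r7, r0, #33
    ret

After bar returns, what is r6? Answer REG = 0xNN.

prologue: push r0 -> mem[0xb3]=0xc5, sp=0xb3
prologue: push r1 -> mem[0xb2]=0x7a, sp=0xb2
prologue: push r7 -> mem[0xb1]=0x3e, sp=0xb1
body[0] sub  r7, r1, r2 -> r7=0xc1
body[1] mov  r3, r5 -> r3=0x54
body[2] mov  r1, r6 -> r1=0x52
body[3] add  r6, r4, #40 -> r6=0x35
body[4] mov  r0, #0xc5 -> r0=0xc5
body[5] mov  r7, r2 -> r7=0xb9
body[6] sub  r7, r0, #33 -> r7=0xa4
epilogue: pop r7=0x3e, sp=0xb2
epilogue: pop r1=0x7a, sp=0xb3
epilogue: pop r0=0xc5, sp=0xb4
r6 is caller-saved -> body value

REG = 0x35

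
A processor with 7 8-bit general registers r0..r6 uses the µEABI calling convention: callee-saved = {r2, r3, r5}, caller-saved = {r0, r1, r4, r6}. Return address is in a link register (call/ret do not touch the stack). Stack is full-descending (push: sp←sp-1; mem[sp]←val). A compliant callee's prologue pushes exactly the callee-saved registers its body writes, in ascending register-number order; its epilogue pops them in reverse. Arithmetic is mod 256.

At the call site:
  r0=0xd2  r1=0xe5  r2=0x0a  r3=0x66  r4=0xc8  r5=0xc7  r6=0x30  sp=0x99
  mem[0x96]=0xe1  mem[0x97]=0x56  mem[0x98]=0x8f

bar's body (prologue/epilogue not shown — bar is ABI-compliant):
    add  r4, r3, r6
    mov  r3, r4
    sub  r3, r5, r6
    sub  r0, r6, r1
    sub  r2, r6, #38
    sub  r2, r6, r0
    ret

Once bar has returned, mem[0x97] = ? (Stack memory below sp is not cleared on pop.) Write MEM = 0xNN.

MEM = 0x66

prologue: push r2 → mem[0x98]=0x0a, sp=0x98
prologue: push r3 → mem[0x97]=0x66, sp=0x97
body[0] add  r4, r3, r6 → r4=0x96
body[1] mov  r3, r4 → r3=0x96
body[2] sub  r3, r5, r6 → r3=0x97
body[3] sub  r0, r6, r1 → r0=0x4b
body[4] sub  r2, r6, #38 → r2=0x0a
body[5] sub  r2, r6, r0 → r2=0xe5
epilogue: pop r3=0x66, sp=0x98
epilogue: pop r2=0x0a, sp=0x99
prologue pushed ['r2', 'r3'] at ['0x98', '0x97']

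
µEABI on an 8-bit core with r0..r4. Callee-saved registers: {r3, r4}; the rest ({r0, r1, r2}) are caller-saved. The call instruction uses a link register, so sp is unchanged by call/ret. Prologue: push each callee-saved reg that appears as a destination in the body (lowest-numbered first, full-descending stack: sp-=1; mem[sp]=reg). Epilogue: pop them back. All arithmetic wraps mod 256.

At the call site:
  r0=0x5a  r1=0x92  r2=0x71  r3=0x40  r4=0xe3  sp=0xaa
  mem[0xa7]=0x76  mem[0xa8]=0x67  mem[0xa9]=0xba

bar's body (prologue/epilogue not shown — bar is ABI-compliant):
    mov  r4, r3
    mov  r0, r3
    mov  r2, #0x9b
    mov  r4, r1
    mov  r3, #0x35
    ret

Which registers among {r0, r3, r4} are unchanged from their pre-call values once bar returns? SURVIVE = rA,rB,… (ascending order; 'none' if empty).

SURVIVE = r3,r4

prologue: push r3 → mem[0xa9]=0x40, sp=0xa9
prologue: push r4 → mem[0xa8]=0xe3, sp=0xa8
body[0] mov  r4, r3 → r4=0x40
body[1] mov  r0, r3 → r0=0x40
body[2] mov  r2, #0x9b → r2=0x9b
body[3] mov  r4, r1 → r4=0x92
body[4] mov  r3, #0x35 → r3=0x35
epilogue: pop r4=0xe3, sp=0xa9
epilogue: pop r3=0x40, sp=0xaa
r0: caller-saved, written=True
r3: callee-saved, written=True
r4: callee-saved, written=True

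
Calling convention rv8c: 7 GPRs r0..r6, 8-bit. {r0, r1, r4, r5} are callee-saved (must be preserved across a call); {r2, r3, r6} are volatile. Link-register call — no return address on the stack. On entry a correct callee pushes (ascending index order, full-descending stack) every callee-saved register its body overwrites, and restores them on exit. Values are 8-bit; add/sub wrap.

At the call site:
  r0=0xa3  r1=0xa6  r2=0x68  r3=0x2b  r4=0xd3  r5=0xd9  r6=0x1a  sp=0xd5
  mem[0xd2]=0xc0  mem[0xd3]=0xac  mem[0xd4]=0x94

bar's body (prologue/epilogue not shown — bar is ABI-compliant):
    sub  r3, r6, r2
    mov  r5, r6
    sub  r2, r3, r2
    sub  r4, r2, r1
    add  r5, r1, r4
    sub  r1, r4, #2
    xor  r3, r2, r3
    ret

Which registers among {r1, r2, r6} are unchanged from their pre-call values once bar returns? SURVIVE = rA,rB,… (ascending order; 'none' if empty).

prologue: push r1 -> mem[0xd4]=0xa6, sp=0xd4
prologue: push r4 -> mem[0xd3]=0xd3, sp=0xd3
prologue: push r5 -> mem[0xd2]=0xd9, sp=0xd2
body[0] sub  r3, r6, r2 -> r3=0xb2
body[1] mov  r5, r6 -> r5=0x1a
body[2] sub  r2, r3, r2 -> r2=0x4a
body[3] sub  r4, r2, r1 -> r4=0xa4
body[4] add  r5, r1, r4 -> r5=0x4a
body[5] sub  r1, r4, #2 -> r1=0xa2
body[6] xor  r3, r2, r3 -> r3=0xf8
epilogue: pop r5=0xd9, sp=0xd3
epilogue: pop r4=0xd3, sp=0xd4
epilogue: pop r1=0xa6, sp=0xd5
r1: callee-saved, written=True
r2: caller-saved, written=True
r6: caller-saved, written=False

SURVIVE = r1,r6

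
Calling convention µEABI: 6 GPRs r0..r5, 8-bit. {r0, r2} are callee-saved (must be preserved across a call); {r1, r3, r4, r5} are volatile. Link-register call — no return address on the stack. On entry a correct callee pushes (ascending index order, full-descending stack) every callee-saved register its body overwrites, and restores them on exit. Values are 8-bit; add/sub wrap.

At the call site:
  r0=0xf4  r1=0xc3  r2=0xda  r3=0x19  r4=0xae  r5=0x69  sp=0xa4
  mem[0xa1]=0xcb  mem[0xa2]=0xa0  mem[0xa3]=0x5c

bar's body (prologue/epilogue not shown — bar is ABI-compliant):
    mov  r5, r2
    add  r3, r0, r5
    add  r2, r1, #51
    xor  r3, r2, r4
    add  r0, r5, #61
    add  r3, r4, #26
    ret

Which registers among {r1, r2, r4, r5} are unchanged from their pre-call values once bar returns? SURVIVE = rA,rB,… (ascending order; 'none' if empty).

SURVIVE = r1,r2,r4

prologue: push r0 -> mem[0xa3]=0xf4, sp=0xa3
prologue: push r2 -> mem[0xa2]=0xda, sp=0xa2
body[0] mov  r5, r2 -> r5=0xda
body[1] add  r3, r0, r5 -> r3=0xce
body[2] add  r2, r1, #51 -> r2=0xf6
body[3] xor  r3, r2, r4 -> r3=0x58
body[4] add  r0, r5, #61 -> r0=0x17
body[5] add  r3, r4, #26 -> r3=0xc8
epilogue: pop r2=0xda, sp=0xa3
epilogue: pop r0=0xf4, sp=0xa4
r1: caller-saved, written=False
r2: callee-saved, written=True
r4: caller-saved, written=False
r5: caller-saved, written=True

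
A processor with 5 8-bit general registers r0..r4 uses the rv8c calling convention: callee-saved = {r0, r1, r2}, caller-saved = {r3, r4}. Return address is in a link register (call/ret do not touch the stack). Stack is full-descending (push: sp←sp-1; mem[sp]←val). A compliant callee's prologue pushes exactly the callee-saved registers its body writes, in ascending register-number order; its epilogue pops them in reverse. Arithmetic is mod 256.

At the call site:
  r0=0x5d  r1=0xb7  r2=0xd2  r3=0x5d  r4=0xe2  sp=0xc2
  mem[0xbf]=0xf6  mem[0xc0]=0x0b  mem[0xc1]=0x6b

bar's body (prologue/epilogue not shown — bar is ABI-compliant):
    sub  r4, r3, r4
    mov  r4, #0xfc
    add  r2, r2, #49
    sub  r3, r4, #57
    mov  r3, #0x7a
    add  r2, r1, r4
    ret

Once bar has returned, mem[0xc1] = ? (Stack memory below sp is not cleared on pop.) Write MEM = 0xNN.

MEM = 0xd2

prologue: push r2 -> mem[0xc1]=0xd2, sp=0xc1
body[0] sub  r4, r3, r4 -> r4=0x7b
body[1] mov  r4, #0xfc -> r4=0xfc
body[2] add  r2, r2, #49 -> r2=0x03
body[3] sub  r3, r4, #57 -> r3=0xc3
body[4] mov  r3, #0x7a -> r3=0x7a
body[5] add  r2, r1, r4 -> r2=0xb3
epilogue: pop r2=0xd2, sp=0xc2
prologue pushed ['r2'] at ['0xc1']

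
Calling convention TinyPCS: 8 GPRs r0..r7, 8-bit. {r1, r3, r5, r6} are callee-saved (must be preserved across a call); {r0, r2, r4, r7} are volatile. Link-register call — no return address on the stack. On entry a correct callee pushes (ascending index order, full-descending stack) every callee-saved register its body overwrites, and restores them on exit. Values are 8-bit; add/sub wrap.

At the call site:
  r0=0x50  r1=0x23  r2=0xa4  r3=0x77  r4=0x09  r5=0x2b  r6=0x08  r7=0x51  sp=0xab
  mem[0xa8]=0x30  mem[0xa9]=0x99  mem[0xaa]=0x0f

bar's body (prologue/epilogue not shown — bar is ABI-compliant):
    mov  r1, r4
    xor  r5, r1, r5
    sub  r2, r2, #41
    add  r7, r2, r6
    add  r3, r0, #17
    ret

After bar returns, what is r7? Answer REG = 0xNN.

prologue: push r1 → mem[0xaa]=0x23, sp=0xaa
prologue: push r3 → mem[0xa9]=0x77, sp=0xa9
prologue: push r5 → mem[0xa8]=0x2b, sp=0xa8
body[0] mov  r1, r4 → r1=0x09
body[1] xor  r5, r1, r5 → r5=0x22
body[2] sub  r2, r2, #41 → r2=0x7b
body[3] add  r7, r2, r6 → r7=0x83
body[4] add  r3, r0, #17 → r3=0x61
epilogue: pop r5=0x2b, sp=0xa9
epilogue: pop r3=0x77, sp=0xaa
epilogue: pop r1=0x23, sp=0xab
r7 is caller-saved → body value

REG = 0x83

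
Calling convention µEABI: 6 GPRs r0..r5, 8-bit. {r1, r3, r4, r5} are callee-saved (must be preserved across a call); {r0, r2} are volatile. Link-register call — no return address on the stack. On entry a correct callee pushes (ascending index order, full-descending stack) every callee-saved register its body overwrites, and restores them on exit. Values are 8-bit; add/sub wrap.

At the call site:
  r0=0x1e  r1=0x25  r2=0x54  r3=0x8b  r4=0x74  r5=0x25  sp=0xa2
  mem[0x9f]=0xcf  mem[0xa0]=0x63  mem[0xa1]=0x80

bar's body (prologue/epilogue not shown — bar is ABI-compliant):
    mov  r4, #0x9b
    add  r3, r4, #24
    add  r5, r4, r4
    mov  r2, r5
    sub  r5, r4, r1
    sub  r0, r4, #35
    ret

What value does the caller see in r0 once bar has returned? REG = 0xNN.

prologue: push r3 -> mem[0xa1]=0x8b, sp=0xa1
prologue: push r4 -> mem[0xa0]=0x74, sp=0xa0
prologue: push r5 -> mem[0x9f]=0x25, sp=0x9f
body[0] mov  r4, #0x9b -> r4=0x9b
body[1] add  r3, r4, #24 -> r3=0xb3
body[2] add  r5, r4, r4 -> r5=0x36
body[3] mov  r2, r5 -> r2=0x36
body[4] sub  r5, r4, r1 -> r5=0x76
body[5] sub  r0, r4, #35 -> r0=0x78
epilogue: pop r5=0x25, sp=0xa0
epilogue: pop r4=0x74, sp=0xa1
epilogue: pop r3=0x8b, sp=0xa2
r0 is caller-saved -> body value

REG = 0x78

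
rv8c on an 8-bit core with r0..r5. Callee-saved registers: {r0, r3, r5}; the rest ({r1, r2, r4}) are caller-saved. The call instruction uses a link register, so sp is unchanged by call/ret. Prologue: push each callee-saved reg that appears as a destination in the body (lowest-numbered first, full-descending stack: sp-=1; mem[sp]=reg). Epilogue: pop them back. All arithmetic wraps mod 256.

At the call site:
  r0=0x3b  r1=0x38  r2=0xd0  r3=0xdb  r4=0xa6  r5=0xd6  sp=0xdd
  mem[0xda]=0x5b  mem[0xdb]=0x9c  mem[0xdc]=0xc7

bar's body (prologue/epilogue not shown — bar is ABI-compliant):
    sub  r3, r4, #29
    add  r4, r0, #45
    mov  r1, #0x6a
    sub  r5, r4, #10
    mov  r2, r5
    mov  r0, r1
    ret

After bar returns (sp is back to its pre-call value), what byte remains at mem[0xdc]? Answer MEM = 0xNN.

MEM = 0x3b

prologue: push r0 → mem[0xdc]=0x3b, sp=0xdc
prologue: push r3 → mem[0xdb]=0xdb, sp=0xdb
prologue: push r5 → mem[0xda]=0xd6, sp=0xda
body[0] sub  r3, r4, #29 → r3=0x89
body[1] add  r4, r0, #45 → r4=0x68
body[2] mov  r1, #0x6a → r1=0x6a
body[3] sub  r5, r4, #10 → r5=0x5e
body[4] mov  r2, r5 → r2=0x5e
body[5] mov  r0, r1 → r0=0x6a
epilogue: pop r5=0xd6, sp=0xdb
epilogue: pop r3=0xdb, sp=0xdc
epilogue: pop r0=0x3b, sp=0xdd
prologue pushed ['r0', 'r3', 'r5'] at ['0xdc', '0xdb', '0xda']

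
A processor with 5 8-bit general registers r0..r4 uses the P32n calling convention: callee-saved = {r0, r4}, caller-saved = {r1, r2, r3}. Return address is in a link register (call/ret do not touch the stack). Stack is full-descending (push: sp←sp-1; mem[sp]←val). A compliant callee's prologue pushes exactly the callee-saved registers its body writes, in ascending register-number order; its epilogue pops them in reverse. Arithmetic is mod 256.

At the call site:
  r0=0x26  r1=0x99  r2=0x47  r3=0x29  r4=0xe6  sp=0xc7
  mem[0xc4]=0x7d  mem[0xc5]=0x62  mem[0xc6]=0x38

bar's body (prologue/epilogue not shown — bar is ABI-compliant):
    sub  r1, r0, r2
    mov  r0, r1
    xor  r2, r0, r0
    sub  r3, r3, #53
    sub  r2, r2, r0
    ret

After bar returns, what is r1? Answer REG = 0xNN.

REG = 0xdf

prologue: push r0 → mem[0xc6]=0x26, sp=0xc6
body[0] sub  r1, r0, r2 → r1=0xdf
body[1] mov  r0, r1 → r0=0xdf
body[2] xor  r2, r0, r0 → r2=0x00
body[3] sub  r3, r3, #53 → r3=0xf4
body[4] sub  r2, r2, r0 → r2=0x21
epilogue: pop r0=0x26, sp=0xc7
r1 is caller-saved → body value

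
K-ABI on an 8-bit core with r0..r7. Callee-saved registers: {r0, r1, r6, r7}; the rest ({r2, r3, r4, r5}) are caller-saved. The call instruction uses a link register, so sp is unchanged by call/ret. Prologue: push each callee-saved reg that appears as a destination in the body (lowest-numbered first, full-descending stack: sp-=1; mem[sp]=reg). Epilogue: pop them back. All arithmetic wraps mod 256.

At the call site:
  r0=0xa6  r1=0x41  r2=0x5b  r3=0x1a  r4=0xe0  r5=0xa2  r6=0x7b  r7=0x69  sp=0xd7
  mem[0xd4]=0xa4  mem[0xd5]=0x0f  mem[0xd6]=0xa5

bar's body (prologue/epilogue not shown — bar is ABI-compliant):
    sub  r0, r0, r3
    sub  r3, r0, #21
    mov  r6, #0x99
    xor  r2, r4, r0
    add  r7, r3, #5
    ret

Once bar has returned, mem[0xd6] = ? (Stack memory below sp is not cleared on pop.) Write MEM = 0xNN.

MEM = 0xa6

prologue: push r0 → mem[0xd6]=0xa6, sp=0xd6
prologue: push r6 → mem[0xd5]=0x7b, sp=0xd5
prologue: push r7 → mem[0xd4]=0x69, sp=0xd4
body[0] sub  r0, r0, r3 → r0=0x8c
body[1] sub  r3, r0, #21 → r3=0x77
body[2] mov  r6, #0x99 → r6=0x99
body[3] xor  r2, r4, r0 → r2=0x6c
body[4] add  r7, r3, #5 → r7=0x7c
epilogue: pop r7=0x69, sp=0xd5
epilogue: pop r6=0x7b, sp=0xd6
epilogue: pop r0=0xa6, sp=0xd7
prologue pushed ['r0', 'r6', 'r7'] at ['0xd6', '0xd5', '0xd4']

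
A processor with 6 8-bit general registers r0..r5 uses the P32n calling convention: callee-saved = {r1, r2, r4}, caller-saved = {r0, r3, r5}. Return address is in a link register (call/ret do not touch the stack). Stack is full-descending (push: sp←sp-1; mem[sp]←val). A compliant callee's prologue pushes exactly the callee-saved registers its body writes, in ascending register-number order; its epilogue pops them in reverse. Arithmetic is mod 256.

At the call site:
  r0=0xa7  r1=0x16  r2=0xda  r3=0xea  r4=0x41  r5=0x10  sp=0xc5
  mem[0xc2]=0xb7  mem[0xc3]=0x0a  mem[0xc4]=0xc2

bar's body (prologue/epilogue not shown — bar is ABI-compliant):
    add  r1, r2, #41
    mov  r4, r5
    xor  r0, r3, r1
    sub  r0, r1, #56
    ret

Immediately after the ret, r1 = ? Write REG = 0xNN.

REG = 0x16

prologue: push r1 → mem[0xc4]=0x16, sp=0xc4
prologue: push r4 → mem[0xc3]=0x41, sp=0xc3
body[0] add  r1, r2, #41 → r1=0x03
body[1] mov  r4, r5 → r4=0x10
body[2] xor  r0, r3, r1 → r0=0xe9
body[3] sub  r0, r1, #56 → r0=0xcb
epilogue: pop r4=0x41, sp=0xc4
epilogue: pop r1=0x16, sp=0xc5
r1 is callee-saved → restored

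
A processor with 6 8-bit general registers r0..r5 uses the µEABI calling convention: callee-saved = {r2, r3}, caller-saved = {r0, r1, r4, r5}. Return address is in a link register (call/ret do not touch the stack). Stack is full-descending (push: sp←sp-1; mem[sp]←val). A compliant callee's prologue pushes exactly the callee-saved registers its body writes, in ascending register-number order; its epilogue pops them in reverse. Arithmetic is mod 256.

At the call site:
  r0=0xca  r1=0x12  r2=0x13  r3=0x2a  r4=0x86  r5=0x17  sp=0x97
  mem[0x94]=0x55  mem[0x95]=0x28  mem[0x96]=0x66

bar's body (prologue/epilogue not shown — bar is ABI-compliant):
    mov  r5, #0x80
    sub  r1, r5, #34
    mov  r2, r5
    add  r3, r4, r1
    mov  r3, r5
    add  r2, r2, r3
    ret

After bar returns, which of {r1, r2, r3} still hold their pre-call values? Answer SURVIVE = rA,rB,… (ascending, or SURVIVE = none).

prologue: push r2 → mem[0x96]=0x13, sp=0x96
prologue: push r3 → mem[0x95]=0x2a, sp=0x95
body[0] mov  r5, #0x80 → r5=0x80
body[1] sub  r1, r5, #34 → r1=0x5e
body[2] mov  r2, r5 → r2=0x80
body[3] add  r3, r4, r1 → r3=0xe4
body[4] mov  r3, r5 → r3=0x80
body[5] add  r2, r2, r3 → r2=0x00
epilogue: pop r3=0x2a, sp=0x96
epilogue: pop r2=0x13, sp=0x97
r1: caller-saved, written=True
r2: callee-saved, written=True
r3: callee-saved, written=True

SURVIVE = r2,r3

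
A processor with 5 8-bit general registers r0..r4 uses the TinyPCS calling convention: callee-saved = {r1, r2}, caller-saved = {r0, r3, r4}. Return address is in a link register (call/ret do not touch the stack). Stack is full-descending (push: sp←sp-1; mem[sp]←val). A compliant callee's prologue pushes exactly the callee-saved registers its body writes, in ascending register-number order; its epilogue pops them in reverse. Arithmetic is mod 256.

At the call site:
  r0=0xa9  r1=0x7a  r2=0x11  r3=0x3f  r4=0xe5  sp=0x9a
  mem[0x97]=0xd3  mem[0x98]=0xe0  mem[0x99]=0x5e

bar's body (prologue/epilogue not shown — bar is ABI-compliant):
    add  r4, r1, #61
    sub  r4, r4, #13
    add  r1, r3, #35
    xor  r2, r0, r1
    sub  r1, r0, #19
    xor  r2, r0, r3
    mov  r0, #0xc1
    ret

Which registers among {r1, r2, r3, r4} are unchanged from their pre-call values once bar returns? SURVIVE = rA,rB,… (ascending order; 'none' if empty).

prologue: push r1 → mem[0x99]=0x7a, sp=0x99
prologue: push r2 → mem[0x98]=0x11, sp=0x98
body[0] add  r4, r1, #61 → r4=0xb7
body[1] sub  r4, r4, #13 → r4=0xaa
body[2] add  r1, r3, #35 → r1=0x62
body[3] xor  r2, r0, r1 → r2=0xcb
body[4] sub  r1, r0, #19 → r1=0x96
body[5] xor  r2, r0, r3 → r2=0x96
body[6] mov  r0, #0xc1 → r0=0xc1
epilogue: pop r2=0x11, sp=0x99
epilogue: pop r1=0x7a, sp=0x9a
r1: callee-saved, written=True
r2: callee-saved, written=True
r3: caller-saved, written=False
r4: caller-saved, written=True

SURVIVE = r1,r2,r3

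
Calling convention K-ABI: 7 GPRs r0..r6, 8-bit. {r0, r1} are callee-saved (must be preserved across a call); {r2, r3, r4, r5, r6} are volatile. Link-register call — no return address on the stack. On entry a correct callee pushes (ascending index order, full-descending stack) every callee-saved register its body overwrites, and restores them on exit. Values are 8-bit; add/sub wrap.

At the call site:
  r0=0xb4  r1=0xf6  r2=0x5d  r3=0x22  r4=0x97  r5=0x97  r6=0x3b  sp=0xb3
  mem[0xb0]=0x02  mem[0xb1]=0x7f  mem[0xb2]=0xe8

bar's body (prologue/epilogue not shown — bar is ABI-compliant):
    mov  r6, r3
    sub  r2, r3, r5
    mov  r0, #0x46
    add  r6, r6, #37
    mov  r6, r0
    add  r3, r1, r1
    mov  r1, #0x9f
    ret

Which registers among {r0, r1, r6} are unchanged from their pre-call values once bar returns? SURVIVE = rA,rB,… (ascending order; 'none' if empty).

SURVIVE = r0,r1

prologue: push r0 -> mem[0xb2]=0xb4, sp=0xb2
prologue: push r1 -> mem[0xb1]=0xf6, sp=0xb1
body[0] mov  r6, r3 -> r6=0x22
body[1] sub  r2, r3, r5 -> r2=0x8b
body[2] mov  r0, #0x46 -> r0=0x46
body[3] add  r6, r6, #37 -> r6=0x47
body[4] mov  r6, r0 -> r6=0x46
body[5] add  r3, r1, r1 -> r3=0xec
body[6] mov  r1, #0x9f -> r1=0x9f
epilogue: pop r1=0xf6, sp=0xb2
epilogue: pop r0=0xb4, sp=0xb3
r0: callee-saved, written=True
r1: callee-saved, written=True
r6: caller-saved, written=True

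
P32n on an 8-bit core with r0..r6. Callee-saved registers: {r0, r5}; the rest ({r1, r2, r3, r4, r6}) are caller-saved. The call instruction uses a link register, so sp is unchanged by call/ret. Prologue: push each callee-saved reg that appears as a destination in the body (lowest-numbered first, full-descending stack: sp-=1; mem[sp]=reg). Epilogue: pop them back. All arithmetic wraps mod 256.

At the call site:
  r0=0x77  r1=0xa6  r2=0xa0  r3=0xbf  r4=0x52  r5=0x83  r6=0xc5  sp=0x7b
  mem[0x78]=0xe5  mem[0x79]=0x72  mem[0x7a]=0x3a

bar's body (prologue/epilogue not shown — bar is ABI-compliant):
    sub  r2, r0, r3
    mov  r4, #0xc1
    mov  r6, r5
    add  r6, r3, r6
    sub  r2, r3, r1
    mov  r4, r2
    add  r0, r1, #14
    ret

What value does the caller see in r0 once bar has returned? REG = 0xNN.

REG = 0x77

prologue: push r0 → mem[0x7a]=0x77, sp=0x7a
body[0] sub  r2, r0, r3 → r2=0xb8
body[1] mov  r4, #0xc1 → r4=0xc1
body[2] mov  r6, r5 → r6=0x83
body[3] add  r6, r3, r6 → r6=0x42
body[4] sub  r2, r3, r1 → r2=0x19
body[5] mov  r4, r2 → r4=0x19
body[6] add  r0, r1, #14 → r0=0xb4
epilogue: pop r0=0x77, sp=0x7b
r0 is callee-saved → restored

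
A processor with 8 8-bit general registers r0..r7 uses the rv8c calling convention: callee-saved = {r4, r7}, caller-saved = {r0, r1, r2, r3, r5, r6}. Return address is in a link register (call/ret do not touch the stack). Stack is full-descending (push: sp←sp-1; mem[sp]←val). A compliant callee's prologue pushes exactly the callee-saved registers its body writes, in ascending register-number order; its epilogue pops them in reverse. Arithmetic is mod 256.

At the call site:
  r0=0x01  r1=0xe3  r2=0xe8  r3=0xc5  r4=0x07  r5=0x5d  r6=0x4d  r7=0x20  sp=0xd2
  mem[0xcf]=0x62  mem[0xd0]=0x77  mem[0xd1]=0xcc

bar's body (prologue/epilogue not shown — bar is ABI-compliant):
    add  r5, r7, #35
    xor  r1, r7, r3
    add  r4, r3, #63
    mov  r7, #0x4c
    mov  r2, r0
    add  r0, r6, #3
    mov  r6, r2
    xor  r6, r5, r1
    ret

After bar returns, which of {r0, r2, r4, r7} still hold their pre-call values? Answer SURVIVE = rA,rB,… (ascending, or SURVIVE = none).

prologue: push r4 -> mem[0xd1]=0x07, sp=0xd1
prologue: push r7 -> mem[0xd0]=0x20, sp=0xd0
body[0] add  r5, r7, #35 -> r5=0x43
body[1] xor  r1, r7, r3 -> r1=0xe5
body[2] add  r4, r3, #63 -> r4=0x04
body[3] mov  r7, #0x4c -> r7=0x4c
body[4] mov  r2, r0 -> r2=0x01
body[5] add  r0, r6, #3 -> r0=0x50
body[6] mov  r6, r2 -> r6=0x01
body[7] xor  r6, r5, r1 -> r6=0xa6
epilogue: pop r7=0x20, sp=0xd1
epilogue: pop r4=0x07, sp=0xd2
r0: caller-saved, written=True
r2: caller-saved, written=True
r4: callee-saved, written=True
r7: callee-saved, written=True

SURVIVE = r4,r7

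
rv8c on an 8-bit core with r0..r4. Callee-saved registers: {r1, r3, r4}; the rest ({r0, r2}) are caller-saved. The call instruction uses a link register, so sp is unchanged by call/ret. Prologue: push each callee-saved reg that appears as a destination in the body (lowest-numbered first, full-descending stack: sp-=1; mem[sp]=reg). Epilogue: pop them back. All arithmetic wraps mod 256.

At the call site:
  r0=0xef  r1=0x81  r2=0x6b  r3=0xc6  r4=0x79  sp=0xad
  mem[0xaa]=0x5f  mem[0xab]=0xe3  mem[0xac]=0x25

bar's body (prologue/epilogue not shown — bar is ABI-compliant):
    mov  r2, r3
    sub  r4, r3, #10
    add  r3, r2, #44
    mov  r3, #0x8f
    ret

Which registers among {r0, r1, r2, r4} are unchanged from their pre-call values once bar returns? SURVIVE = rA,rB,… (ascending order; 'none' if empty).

SURVIVE = r0,r1,r4

prologue: push r3 -> mem[0xac]=0xc6, sp=0xac
prologue: push r4 -> mem[0xab]=0x79, sp=0xab
body[0] mov  r2, r3 -> r2=0xc6
body[1] sub  r4, r3, #10 -> r4=0xbc
body[2] add  r3, r2, #44 -> r3=0xf2
body[3] mov  r3, #0x8f -> r3=0x8f
epilogue: pop r4=0x79, sp=0xac
epilogue: pop r3=0xc6, sp=0xad
r0: caller-saved, written=False
r1: callee-saved, written=False
r2: caller-saved, written=True
r4: callee-saved, written=True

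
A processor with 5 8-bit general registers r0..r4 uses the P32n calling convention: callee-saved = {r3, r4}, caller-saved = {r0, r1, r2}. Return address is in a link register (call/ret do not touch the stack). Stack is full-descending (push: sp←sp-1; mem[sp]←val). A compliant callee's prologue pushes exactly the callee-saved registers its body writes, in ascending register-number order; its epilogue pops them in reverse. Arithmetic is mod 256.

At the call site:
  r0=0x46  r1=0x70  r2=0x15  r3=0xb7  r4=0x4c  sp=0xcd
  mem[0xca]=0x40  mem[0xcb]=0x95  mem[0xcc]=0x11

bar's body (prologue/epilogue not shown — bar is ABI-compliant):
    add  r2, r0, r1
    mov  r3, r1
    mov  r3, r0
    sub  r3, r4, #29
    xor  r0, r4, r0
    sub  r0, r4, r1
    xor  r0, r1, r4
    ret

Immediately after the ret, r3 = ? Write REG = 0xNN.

REG = 0xb7

prologue: push r3 → mem[0xcc]=0xb7, sp=0xcc
body[0] add  r2, r0, r1 → r2=0xb6
body[1] mov  r3, r1 → r3=0x70
body[2] mov  r3, r0 → r3=0x46
body[3] sub  r3, r4, #29 → r3=0x2f
body[4] xor  r0, r4, r0 → r0=0x0a
body[5] sub  r0, r4, r1 → r0=0xdc
body[6] xor  r0, r1, r4 → r0=0x3c
epilogue: pop r3=0xb7, sp=0xcd
r3 is callee-saved → restored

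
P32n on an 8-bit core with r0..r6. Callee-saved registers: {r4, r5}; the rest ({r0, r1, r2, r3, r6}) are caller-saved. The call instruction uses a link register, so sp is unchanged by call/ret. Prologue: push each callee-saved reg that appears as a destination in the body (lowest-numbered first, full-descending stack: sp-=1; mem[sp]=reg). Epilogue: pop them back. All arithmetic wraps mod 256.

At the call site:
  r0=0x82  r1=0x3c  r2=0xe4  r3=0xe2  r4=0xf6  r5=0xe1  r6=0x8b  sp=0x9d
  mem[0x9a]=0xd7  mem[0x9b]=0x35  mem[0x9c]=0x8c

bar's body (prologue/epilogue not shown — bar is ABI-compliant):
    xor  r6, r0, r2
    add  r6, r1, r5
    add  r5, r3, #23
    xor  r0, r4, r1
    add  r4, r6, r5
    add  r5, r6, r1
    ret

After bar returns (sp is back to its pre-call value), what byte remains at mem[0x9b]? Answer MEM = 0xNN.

prologue: push r4 -> mem[0x9c]=0xf6, sp=0x9c
prologue: push r5 -> mem[0x9b]=0xe1, sp=0x9b
body[0] xor  r6, r0, r2 -> r6=0x66
body[1] add  r6, r1, r5 -> r6=0x1d
body[2] add  r5, r3, #23 -> r5=0xf9
body[3] xor  r0, r4, r1 -> r0=0xca
body[4] add  r4, r6, r5 -> r4=0x16
body[5] add  r5, r6, r1 -> r5=0x59
epilogue: pop r5=0xe1, sp=0x9c
epilogue: pop r4=0xf6, sp=0x9d
prologue pushed ['r4', 'r5'] at ['0x9c', '0x9b']

MEM = 0xe1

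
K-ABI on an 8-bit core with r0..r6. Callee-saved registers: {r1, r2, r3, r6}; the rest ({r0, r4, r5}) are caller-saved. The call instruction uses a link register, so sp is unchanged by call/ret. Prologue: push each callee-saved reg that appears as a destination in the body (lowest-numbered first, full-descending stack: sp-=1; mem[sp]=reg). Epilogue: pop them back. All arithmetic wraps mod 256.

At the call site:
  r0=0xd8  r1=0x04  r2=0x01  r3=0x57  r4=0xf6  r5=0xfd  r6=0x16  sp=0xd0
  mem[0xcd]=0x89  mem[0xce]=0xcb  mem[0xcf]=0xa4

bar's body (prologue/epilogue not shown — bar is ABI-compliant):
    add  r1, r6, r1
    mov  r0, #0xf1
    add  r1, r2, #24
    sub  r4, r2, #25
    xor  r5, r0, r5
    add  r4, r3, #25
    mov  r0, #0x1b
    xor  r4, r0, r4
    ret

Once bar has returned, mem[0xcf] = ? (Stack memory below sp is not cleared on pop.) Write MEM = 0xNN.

MEM = 0x04

prologue: push r1 → mem[0xcf]=0x04, sp=0xcf
body[0] add  r1, r6, r1 → r1=0x1a
body[1] mov  r0, #0xf1 → r0=0xf1
body[2] add  r1, r2, #24 → r1=0x19
body[3] sub  r4, r2, #25 → r4=0xe8
body[4] xor  r5, r0, r5 → r5=0x0c
body[5] add  r4, r3, #25 → r4=0x70
body[6] mov  r0, #0x1b → r0=0x1b
body[7] xor  r4, r0, r4 → r4=0x6b
epilogue: pop r1=0x04, sp=0xd0
prologue pushed ['r1'] at ['0xcf']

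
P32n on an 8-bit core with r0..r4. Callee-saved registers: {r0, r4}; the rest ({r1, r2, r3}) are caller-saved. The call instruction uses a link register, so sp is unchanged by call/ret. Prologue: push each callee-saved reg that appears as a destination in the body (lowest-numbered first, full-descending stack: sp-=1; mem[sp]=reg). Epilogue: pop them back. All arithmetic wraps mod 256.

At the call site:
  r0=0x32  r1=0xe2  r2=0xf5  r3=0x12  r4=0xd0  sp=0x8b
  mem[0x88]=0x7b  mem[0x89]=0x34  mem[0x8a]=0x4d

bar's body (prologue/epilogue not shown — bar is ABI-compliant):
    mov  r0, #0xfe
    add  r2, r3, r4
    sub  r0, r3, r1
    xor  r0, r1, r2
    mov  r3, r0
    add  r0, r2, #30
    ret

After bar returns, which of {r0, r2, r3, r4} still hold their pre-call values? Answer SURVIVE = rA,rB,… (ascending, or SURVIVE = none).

prologue: push r0 -> mem[0x8a]=0x32, sp=0x8a
body[0] mov  r0, #0xfe -> r0=0xfe
body[1] add  r2, r3, r4 -> r2=0xe2
body[2] sub  r0, r3, r1 -> r0=0x30
body[3] xor  r0, r1, r2 -> r0=0x00
body[4] mov  r3, r0 -> r3=0x00
body[5] add  r0, r2, #30 -> r0=0x00
epilogue: pop r0=0x32, sp=0x8b
r0: callee-saved, written=True
r2: caller-saved, written=True
r3: caller-saved, written=True
r4: callee-saved, written=False

SURVIVE = r0,r4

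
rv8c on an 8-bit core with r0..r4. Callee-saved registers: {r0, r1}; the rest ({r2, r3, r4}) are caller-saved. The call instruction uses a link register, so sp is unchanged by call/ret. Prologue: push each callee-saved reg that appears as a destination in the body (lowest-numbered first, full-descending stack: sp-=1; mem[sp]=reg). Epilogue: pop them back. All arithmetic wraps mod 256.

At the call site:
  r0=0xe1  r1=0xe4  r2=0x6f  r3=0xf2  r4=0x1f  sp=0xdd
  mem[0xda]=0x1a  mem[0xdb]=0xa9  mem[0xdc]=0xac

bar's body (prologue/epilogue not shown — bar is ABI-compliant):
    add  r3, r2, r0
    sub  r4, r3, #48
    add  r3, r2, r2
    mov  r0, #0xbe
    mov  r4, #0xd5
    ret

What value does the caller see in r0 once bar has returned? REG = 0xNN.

REG = 0xe1

prologue: push r0 -> mem[0xdc]=0xe1, sp=0xdc
body[0] add  r3, r2, r0 -> r3=0x50
body[1] sub  r4, r3, #48 -> r4=0x20
body[2] add  r3, r2, r2 -> r3=0xde
body[3] mov  r0, #0xbe -> r0=0xbe
body[4] mov  r4, #0xd5 -> r4=0xd5
epilogue: pop r0=0xe1, sp=0xdd
r0 is callee-saved -> restored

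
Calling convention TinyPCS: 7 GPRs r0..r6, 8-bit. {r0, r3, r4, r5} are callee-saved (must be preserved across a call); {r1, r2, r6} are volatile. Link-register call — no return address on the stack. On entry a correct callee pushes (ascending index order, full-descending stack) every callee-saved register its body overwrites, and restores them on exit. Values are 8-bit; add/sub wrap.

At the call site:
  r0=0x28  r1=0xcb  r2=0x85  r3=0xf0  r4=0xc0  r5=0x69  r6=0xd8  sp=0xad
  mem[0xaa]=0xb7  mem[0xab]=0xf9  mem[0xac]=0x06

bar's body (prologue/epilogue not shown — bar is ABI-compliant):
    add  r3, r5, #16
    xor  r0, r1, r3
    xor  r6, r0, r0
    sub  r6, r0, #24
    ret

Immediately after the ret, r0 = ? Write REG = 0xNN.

REG = 0x28

prologue: push r0 -> mem[0xac]=0x28, sp=0xac
prologue: push r3 -> mem[0xab]=0xf0, sp=0xab
body[0] add  r3, r5, #16 -> r3=0x79
body[1] xor  r0, r1, r3 -> r0=0xb2
body[2] xor  r6, r0, r0 -> r6=0x00
body[3] sub  r6, r0, #24 -> r6=0x9a
epilogue: pop r3=0xf0, sp=0xac
epilogue: pop r0=0x28, sp=0xad
r0 is callee-saved -> restored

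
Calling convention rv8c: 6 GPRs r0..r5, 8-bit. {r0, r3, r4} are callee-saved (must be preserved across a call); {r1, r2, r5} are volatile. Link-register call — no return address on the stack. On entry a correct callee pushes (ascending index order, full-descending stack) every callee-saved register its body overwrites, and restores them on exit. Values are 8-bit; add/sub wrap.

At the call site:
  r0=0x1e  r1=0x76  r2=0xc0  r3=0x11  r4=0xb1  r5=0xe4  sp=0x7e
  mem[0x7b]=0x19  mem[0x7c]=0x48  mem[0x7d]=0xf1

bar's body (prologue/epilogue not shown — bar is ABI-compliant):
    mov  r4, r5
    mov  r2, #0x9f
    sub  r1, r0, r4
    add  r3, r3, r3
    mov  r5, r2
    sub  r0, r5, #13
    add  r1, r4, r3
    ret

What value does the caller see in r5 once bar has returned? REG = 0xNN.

prologue: push r0 → mem[0x7d]=0x1e, sp=0x7d
prologue: push r3 → mem[0x7c]=0x11, sp=0x7c
prologue: push r4 → mem[0x7b]=0xb1, sp=0x7b
body[0] mov  r4, r5 → r4=0xe4
body[1] mov  r2, #0x9f → r2=0x9f
body[2] sub  r1, r0, r4 → r1=0x3a
body[3] add  r3, r3, r3 → r3=0x22
body[4] mov  r5, r2 → r5=0x9f
body[5] sub  r0, r5, #13 → r0=0x92
body[6] add  r1, r4, r3 → r1=0x06
epilogue: pop r4=0xb1, sp=0x7c
epilogue: pop r3=0x11, sp=0x7d
epilogue: pop r0=0x1e, sp=0x7e
r5 is caller-saved → body value

REG = 0x9f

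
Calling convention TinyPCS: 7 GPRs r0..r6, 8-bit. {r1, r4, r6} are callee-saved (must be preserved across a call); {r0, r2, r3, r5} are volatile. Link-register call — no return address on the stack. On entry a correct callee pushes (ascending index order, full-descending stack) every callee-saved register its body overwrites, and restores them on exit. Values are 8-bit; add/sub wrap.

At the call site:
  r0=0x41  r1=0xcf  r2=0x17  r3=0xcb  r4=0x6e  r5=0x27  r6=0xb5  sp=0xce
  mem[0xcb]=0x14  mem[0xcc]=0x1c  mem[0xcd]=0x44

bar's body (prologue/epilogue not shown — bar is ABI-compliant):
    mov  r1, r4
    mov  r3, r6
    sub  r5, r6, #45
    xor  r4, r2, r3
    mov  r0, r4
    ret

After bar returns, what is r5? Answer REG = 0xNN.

REG = 0x88

prologue: push r1 → mem[0xcd]=0xcf, sp=0xcd
prologue: push r4 → mem[0xcc]=0x6e, sp=0xcc
body[0] mov  r1, r4 → r1=0x6e
body[1] mov  r3, r6 → r3=0xb5
body[2] sub  r5, r6, #45 → r5=0x88
body[3] xor  r4, r2, r3 → r4=0xa2
body[4] mov  r0, r4 → r0=0xa2
epilogue: pop r4=0x6e, sp=0xcd
epilogue: pop r1=0xcf, sp=0xce
r5 is caller-saved → body value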